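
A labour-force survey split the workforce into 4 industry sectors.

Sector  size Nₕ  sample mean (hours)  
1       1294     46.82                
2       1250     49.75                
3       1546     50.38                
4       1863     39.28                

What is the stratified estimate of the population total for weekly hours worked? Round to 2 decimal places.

Estimate total by summing Nₕ·x̄ₕ over strata.
1294·46.82 + 1250·49.75 + 1546·50.38 + 1863·39.28 = 60585.08 + 62187.5 + 77887.48 + 73178.64 = 273838.70.

273838.70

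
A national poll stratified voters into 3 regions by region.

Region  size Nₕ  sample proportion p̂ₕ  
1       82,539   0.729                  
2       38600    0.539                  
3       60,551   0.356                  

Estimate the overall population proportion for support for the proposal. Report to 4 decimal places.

0.5643

Wₕ = Nₕ/N with N = 181690: 0.4543, 0.2124, 0.3333.
p̂_st = 0.4543·0.729 + 0.2124·0.539 + 0.3333·0.356 ≈ 0.564327... → 0.5643.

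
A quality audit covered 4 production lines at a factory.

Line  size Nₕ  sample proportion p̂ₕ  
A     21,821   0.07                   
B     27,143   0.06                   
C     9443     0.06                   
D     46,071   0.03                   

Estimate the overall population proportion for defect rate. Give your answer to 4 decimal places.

0.0489

Wₕ = Nₕ/N with N = 104478: 0.2089, 0.2598, 0.0904, 0.4410.
p̂_st = 0.2089·0.07 + 0.2598·0.06 + 0.0904·0.06 + 0.4410·0.03 ≈ 0.048860... → 0.0489.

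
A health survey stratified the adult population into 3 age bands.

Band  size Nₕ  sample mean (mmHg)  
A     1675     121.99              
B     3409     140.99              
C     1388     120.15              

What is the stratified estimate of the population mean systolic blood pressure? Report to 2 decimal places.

131.60

x̄_st = (Σ Nₕx̄ₕ) / (Σ Nₕ) = (1675·121.99 + 3409·140.99 + 1388·120.15) / 6472
= 851736.36 / 6472 = 131.6033... → 131.60.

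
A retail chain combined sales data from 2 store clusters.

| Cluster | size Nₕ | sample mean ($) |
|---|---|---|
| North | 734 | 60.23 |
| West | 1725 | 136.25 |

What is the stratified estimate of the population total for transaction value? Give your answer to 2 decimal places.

Estimate total by summing Nₕ·x̄ₕ over strata.
734·60.23 + 1725·136.25 = 44208.82 + 235031.25 = 279240.07.

279240.07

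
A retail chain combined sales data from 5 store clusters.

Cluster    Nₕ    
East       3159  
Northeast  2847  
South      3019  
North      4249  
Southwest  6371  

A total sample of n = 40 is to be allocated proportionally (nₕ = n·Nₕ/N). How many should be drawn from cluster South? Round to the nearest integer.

6

N = 3159 + 2847 + 3019 + 4249 + 6371 = 19645.
n_South = 40·3019/19645 = 6.147... → 6.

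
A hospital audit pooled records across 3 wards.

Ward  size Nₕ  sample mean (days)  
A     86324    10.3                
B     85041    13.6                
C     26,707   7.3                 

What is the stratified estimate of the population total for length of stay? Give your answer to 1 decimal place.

2240655.9

Population total = Σ Nₕ·x̄ₕ (each stratum's size times its mean).
86324·10.3 + 85041·13.6 + 26707·7.3 = 889137.2 + 1156557.6 + 194961.1 = 2240655.9.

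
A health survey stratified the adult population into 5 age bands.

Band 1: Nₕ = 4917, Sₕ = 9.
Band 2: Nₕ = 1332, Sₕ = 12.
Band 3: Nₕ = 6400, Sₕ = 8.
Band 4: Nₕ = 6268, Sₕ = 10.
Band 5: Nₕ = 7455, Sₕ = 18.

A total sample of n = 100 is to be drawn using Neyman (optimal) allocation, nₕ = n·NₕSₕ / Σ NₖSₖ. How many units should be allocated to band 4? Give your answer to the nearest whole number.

1: NₕSₕ = 4917·9 = 44253
2: NₕSₕ = 1332·12 = 15984
3: NₕSₕ = 6400·8 = 51200
4: NₕSₕ = 6268·10 = 62680
5: NₕSₕ = 7455·18 = 134190
Σ NₕSₕ = 308307.
n_4 = 100·62680/308307 = 20.330... → 20.

20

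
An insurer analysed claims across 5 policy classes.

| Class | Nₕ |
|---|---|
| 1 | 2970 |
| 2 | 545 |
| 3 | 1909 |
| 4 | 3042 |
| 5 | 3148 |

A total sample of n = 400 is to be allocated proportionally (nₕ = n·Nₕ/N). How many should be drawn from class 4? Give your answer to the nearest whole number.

105

Share of class 4 = 3042/11614 = 0.26193.
Allocate 400 × 0.26193 = 104.770... → 105.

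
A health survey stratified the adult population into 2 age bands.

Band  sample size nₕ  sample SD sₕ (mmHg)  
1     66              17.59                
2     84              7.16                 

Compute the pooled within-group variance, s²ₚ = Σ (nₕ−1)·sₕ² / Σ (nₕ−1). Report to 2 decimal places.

Degrees of freedom: 65 + 83 = 148.
Σ(nₕ−1)sₕ² = 65·309.4081 + 83·51.2656 = 24366.5713.
s²ₚ = 24366.5713 / 148 = 164.6390... → 164.64.

164.64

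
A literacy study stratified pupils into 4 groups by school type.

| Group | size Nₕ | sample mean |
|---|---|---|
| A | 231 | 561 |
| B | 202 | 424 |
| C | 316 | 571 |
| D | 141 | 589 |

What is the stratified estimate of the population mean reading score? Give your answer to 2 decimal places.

N = 231 + 202 + 316 + 141 = 890.
Weight each subgroup mean by Nₕ/N and sum.
Σ Nₕx̄ₕ = 231·561 + 202·424 + 316·571 + 141·589 = 129591 + 85648 + 180436 + 83049 = 478724.
Divide by N: 478724 / 890 = 537.8921... → 537.89.

537.89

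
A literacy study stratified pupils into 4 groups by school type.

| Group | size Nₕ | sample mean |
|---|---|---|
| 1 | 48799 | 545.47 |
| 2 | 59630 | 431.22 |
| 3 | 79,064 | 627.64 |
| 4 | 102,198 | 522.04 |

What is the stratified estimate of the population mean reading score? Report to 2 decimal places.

x̄_st = (Σ Nₕx̄ₕ) / (Σ Nₕ) = (48799·545.47 + 59630·431.22 + 79064·627.64 + 102198·522.04) / 289691
= 155307212.01 / 289691 = 536.1133... → 536.11.

536.11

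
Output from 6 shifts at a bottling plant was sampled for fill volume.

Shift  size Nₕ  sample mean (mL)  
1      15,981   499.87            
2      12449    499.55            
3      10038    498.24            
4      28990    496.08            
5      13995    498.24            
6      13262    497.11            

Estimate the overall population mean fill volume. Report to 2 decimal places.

N = 94715; weights Wₕ = Nₕ/N = (0.1687, 0.1314, 0.1060, 0.3061, 0.1478, 0.1400).
x̄_st = Σ Wₕ·x̄ₕ = 0.1687·499.87 + 0.1314·499.55 + 0.1060·498.24 + 0.3061·496.08 + 0.1478·498.24 + 0.1400·497.11 ≈ 497.8679...
→ 497.87.

497.87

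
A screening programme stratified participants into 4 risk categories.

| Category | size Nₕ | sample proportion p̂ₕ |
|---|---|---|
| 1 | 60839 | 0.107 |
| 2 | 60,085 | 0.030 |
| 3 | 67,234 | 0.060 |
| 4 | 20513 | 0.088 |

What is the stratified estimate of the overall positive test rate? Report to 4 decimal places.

N = 60839 + 60085 + 67234 + 20513 = 208671.
Overall proportion = Σ (Nₕ/N)·p̂ₕ.
Σ Nₕp̂ₕ = 6509.773 + 1802.55 + 4034.04 + 1805.144 = 14151.507.
14151.507 / 208671 = 0.067817... → 0.0678.

0.0678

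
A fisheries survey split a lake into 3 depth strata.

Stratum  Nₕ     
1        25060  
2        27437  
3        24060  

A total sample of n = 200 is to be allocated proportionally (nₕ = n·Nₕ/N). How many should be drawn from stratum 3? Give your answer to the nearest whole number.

63

N = 25060 + 27437 + 24060 = 76557.
n_3 = 200·24060/76557 = 62.855... → 63.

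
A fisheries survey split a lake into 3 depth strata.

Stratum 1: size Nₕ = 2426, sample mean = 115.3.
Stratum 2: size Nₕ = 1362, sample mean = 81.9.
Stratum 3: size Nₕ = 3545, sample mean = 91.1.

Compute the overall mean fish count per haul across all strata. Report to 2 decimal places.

N = 2426 + 1362 + 3545 = 7333.
The stratified mean weights each stratum mean by its population share Nₕ/N.
Σ Nₕx̄ₕ = 2426·115.3 + 1362·81.9 + 3545·91.1 = 279717.8 + 111547.8 + 322949.5 = 714215.1.
Divide by N: 714215.1 / 7333 = 97.3974... → 97.40.

97.40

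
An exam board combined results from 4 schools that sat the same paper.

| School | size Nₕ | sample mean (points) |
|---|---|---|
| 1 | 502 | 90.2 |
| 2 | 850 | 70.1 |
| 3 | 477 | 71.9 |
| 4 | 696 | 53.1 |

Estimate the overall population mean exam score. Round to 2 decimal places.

N = 2525; weights Wₕ = Nₕ/N = (0.1988, 0.3366, 0.1889, 0.2756).
x̄_st = Σ Wₕ·x̄ₕ = 0.1988·90.2 + 0.3366·70.1 + 0.1889·71.9 + 0.2756·53.1 ≈ 69.7502...
→ 69.75.

69.75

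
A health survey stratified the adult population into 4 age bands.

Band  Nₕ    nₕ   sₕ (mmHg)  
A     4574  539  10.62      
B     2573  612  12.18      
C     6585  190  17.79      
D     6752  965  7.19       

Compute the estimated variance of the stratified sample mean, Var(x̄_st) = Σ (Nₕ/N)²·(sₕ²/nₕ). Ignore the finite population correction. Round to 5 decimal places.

0.19222

N = 20484. Term for each stratum: Wₕ²sₕ²/nₕ.
Var(x̄_st) = 0.01043333 + 0.00382466 + 0.17213941 + 0.00582057 = 0.19221798 → 0.19222.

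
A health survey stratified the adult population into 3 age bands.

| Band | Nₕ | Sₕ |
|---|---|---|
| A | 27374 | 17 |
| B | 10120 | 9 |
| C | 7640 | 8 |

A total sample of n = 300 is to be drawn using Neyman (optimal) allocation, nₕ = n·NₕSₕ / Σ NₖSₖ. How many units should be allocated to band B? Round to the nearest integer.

44

A: NₕSₕ = 27374·17 = 465358
B: NₕSₕ = 10120·9 = 91080
C: NₕSₕ = 7640·8 = 61120
Σ NₕSₕ = 617558.
n_B = 300·91080/617558 = 44.245... → 44.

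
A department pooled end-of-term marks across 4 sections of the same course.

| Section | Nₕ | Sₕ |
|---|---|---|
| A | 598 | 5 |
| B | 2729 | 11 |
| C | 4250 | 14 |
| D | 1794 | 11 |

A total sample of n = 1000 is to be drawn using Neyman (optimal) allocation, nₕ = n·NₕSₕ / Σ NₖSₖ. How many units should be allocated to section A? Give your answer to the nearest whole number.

Σ NₕSₕ = 598·5 + 2729·11 + 4250·14 + 1794·11 = 112243.
Share for A: 2990/112243 = 0.02664.
n_A = 1000 × 0.02664 = 26.639... → 27.

27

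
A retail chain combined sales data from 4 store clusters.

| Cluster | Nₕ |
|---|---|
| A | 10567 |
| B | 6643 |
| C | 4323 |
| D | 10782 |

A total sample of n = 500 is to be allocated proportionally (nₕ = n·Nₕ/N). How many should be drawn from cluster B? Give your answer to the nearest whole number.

103

N = 10567 + 6643 + 4323 + 10782 = 32315.
n_B = 500·6643/32315 = 102.785... → 103.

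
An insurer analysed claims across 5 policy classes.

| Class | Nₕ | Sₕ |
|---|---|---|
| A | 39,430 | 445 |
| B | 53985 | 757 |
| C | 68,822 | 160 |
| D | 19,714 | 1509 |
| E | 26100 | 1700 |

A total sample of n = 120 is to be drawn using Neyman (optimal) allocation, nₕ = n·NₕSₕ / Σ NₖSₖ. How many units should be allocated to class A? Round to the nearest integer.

15

A: NₕSₕ = 39430·445 = 17546350
B: NₕSₕ = 53985·757 = 40866645
C: NₕSₕ = 68822·160 = 11011520
D: NₕSₕ = 19714·1509 = 29748426
E: NₕSₕ = 26100·1700 = 44370000
Σ NₕSₕ = 143542941.
n_A = 120·17546350/143542941 = 14.669... → 15.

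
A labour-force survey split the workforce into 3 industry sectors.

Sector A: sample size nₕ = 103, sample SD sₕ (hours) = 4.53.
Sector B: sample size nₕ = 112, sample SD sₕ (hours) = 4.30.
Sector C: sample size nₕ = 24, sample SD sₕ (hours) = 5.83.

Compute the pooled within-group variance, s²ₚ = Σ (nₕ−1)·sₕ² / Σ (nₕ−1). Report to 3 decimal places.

Degrees of freedom: 102 + 111 + 23 = 236.
Σ(nₕ−1)sₕ² = 102·20.5209 + 111·18.49 + 23·33.9889 = 4927.2665.
s²ₚ = 4927.2665 / 236 = 20.87825... → 20.878.

20.878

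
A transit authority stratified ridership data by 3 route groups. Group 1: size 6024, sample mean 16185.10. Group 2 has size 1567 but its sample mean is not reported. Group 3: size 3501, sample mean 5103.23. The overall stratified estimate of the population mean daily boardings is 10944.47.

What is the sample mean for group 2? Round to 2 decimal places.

N = 6024 + 1567 + 3501 = 11092.
Overall total = μ·N = 10944.47·11092 = 121396061.24.
Subtract the known strata: 6024·16185.10 + 3501·5103.23 = 115365450.63.
Remaining total for group 2: 121396061.24 − 115365450.63 = 6030610.61.
Divide by its size: 6030610.61 / 1567 = 3848.5071... → 3848.51.

3848.51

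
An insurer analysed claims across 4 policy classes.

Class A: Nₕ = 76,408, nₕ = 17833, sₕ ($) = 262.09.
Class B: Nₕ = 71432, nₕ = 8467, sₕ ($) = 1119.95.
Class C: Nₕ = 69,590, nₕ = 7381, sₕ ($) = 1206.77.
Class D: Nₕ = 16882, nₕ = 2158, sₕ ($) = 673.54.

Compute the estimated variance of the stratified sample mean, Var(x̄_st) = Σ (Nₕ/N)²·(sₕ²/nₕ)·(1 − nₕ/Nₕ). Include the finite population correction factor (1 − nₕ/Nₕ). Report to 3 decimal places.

28.959

N = 234312; Wₕ = Nₕ/N.
class A: (76408/234312)²·262.09²/17833·(1 − 17833/76408) = 0.314006
class B: (71432/234312)²·1119.95²/8467·(1 − 8467/71432) = 12.135863
class C: (69590/234312)²·1206.77²/7381·(1 − 7381/69590) = 15.557679
class D: (16882/234312)²·673.54²/2158·(1 − 2158/16882) = 0.951779
Sum = 28.959327 → 28.959.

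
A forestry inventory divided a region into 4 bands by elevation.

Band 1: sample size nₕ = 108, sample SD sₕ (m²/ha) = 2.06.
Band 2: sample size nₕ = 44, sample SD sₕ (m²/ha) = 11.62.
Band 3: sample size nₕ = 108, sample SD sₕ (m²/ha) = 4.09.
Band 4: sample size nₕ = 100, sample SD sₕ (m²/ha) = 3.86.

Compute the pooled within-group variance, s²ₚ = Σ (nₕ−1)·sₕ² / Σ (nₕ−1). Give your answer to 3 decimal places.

26.756

Degrees of freedom: 107 + 43 + 107 + 99 = 356.
Σ(nₕ−1)sₕ² = 107·4.2436 + 43·135.0244 + 107·16.7281 + 99·14.8996 = 9525.0815.
s²ₚ = 9525.0815 / 356 = 26.75585... → 26.756.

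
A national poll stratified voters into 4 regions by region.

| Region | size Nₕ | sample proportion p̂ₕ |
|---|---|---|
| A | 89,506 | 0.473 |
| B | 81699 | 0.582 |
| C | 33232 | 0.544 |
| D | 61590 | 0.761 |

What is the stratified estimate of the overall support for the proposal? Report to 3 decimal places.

N = 89506 + 81699 + 33232 + 61590 = 266027.
Overall proportion = Σ (Nₕ/N)·p̂ₕ.
Σ Nₕp̂ₕ = 42336.338 + 47548.818 + 18078.208 + 46869.99 = 154833.354.
154833.354 / 266027 = 0.58202... → 0.582.

0.582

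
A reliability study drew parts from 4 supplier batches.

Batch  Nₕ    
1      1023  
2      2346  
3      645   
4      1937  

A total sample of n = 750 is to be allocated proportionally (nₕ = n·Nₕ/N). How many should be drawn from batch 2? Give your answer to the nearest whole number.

N = 1023 + 2346 + 645 + 1937 = 5951.
n_2 = 750·2346/5951 = 295.665... → 296.

296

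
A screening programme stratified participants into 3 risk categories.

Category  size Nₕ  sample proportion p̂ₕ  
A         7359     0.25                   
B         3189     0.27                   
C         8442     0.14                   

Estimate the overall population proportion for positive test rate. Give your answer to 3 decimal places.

N = 7359 + 3189 + 8442 = 18990.
Overall proportion = Σ (Nₕ/N)·p̂ₕ.
Σ Nₕp̂ₕ = 1839.75 + 861.03 + 1181.88 = 3882.66.
3882.66 / 18990 = 0.20446... → 0.204.

0.204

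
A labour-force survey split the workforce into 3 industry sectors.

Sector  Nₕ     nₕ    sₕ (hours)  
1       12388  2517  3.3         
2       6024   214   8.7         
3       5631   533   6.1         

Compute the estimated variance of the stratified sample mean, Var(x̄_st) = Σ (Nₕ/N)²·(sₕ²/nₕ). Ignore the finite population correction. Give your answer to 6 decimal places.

N = 24043. Term for each stratum: Wₕ²sₕ²/nₕ.
Var(x̄_st) = 0.001148602 + 0.022203291 + 0.003829360 = 0.027181253 → 0.027181.

0.027181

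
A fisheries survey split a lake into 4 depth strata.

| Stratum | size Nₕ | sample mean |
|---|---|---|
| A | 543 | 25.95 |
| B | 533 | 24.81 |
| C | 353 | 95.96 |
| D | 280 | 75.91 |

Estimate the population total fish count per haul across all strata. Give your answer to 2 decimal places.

A: 543·25.95 = 14090.85
B: 533·24.81 = 13223.73
C: 353·95.96 = 33873.88
D: 280·75.91 = 21254.8
τ̂ = Σ Nₕx̄ₕ = 82443.26.

82443.26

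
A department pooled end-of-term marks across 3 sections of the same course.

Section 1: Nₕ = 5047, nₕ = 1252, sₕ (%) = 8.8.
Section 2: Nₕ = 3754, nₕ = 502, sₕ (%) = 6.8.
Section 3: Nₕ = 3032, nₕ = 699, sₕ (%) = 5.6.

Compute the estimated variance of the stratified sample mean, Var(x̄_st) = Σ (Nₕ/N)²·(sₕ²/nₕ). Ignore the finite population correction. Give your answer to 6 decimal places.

0.023468

N = 11833; Wₕ = Nₕ/N.
section 1: (5047/11833)²·8.8²/1252 = 0.011252212
section 2: (3754/11833)²·6.8²/502 = 0.009270708
section 3: (3032/11833)²·5.6²/699 = 0.002945558
Sum = 0.023468478 → 0.023468.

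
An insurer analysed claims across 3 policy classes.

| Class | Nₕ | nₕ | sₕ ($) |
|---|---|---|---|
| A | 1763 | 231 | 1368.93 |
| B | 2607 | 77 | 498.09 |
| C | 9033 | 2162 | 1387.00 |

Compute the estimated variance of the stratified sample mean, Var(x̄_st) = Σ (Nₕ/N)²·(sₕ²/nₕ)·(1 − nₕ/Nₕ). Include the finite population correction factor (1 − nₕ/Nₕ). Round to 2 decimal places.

N = 13403; Wₕ = Nₕ/N.
class A: (1763/13403)²·1368.93²/231·(1 − 231/1763) = 121.97127
class B: (2607/13403)²·498.09²/77·(1 − 77/2607) = 118.29937
class C: (9033/13403)²·1387.00²/2162·(1 − 2162/9033) = 307.42923
Sum = 547.69987 → 547.70.

547.70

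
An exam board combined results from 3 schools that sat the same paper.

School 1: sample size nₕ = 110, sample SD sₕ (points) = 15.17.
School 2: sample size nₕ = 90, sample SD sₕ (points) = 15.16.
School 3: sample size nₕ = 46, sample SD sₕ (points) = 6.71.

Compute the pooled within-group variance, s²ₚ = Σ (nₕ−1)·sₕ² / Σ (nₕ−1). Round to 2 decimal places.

195.74

1: (110−1)·15.17² = 109·230.1289 = 25084.0501
2: (90−1)·15.16² = 89·229.8256 = 20454.4784
3: (46−1)·6.71² = 45·45.0241 = 2026.0845
Numerator = 47564.613; denominator = Σ(nₕ−1) = 243.
s²ₚ = 47564.613/243 = 195.7391... → 195.74.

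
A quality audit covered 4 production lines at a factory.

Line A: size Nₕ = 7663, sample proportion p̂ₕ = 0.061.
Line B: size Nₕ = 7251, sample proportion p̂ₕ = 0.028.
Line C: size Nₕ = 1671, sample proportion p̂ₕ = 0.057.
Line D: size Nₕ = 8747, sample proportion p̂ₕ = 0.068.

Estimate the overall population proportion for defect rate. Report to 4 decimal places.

N = 7663 + 7251 + 1671 + 8747 = 25332.
Overall proportion = Σ (Nₕ/N)·p̂ₕ.
Σ Nₕp̂ₕ = 467.443 + 203.028 + 95.247 + 594.796 = 1360.514.
1360.514 / 25332 = 0.053707... → 0.0537.

0.0537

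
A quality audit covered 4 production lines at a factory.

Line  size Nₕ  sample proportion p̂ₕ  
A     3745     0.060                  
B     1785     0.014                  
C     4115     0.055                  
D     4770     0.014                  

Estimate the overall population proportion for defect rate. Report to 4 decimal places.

Wₕ = Nₕ/N with N = 14415: 0.2598, 0.1238, 0.2855, 0.3309.
p̂_st = 0.2598·0.060 + 0.1238·0.014 + 0.2855·0.055 + 0.3309·0.014 ≈ 0.037655... → 0.0377.

0.0377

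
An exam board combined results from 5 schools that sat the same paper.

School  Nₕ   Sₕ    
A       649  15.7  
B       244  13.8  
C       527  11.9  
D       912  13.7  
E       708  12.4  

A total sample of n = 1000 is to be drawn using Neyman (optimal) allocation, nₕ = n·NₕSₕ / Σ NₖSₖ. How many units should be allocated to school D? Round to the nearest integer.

304

Σ NₕSₕ = 649·15.7 + 244·13.8 + 527·11.9 + 912·13.7 + 708·12.4 = 41101.4.
Share for D: 12494.4/41101.4 = 0.30399.
n_D = 1000 × 0.30399 = 303.990... → 304.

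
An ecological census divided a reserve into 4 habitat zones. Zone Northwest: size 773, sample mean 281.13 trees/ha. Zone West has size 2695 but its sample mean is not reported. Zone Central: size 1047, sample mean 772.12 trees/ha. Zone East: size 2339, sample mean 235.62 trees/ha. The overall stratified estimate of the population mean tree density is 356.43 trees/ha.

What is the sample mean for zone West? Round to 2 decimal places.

N = 773 + 2695 + 1047 + 2339 = 6854.
Overall total = μ·N = 356.43·6854 = 2442971.22.
Subtract the known strata: 773·281.13 + 1047·772.12 + 2339·235.62 = 1576838.31.
Remaining total for zone West: 2442971.22 − 1576838.31 = 866132.91.
Divide by its size: 866132.91 / 2695 = 321.3851... → 321.39.

321.39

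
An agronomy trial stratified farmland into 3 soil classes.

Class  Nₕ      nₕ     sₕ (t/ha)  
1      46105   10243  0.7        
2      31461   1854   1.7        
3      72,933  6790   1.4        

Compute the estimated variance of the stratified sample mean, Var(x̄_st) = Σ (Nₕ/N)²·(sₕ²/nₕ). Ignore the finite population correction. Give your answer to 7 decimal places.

0.0001404

N = 150499; Wₕ = Nₕ/N.
class 1: (46105/150499)²·0.7²/10243 = 0.0000044895
class 2: (31461/150499)²·1.7²/1854 = 0.0000681186
class 3: (72933/150499)²·1.4²/6790 = 0.0000677902
Sum = 0.0001403984 → 0.0001404.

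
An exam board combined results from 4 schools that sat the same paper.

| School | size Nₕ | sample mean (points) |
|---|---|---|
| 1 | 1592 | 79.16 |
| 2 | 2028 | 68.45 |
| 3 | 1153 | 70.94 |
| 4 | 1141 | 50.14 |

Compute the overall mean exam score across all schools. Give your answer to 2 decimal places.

68.29

x̄_st = (Σ Nₕx̄ₕ) / (Σ Nₕ) = (1592·79.16 + 2028·68.45 + 1153·70.94 + 1141·50.14) / 5914
= 403842.88 / 5914 = 68.2859... → 68.29.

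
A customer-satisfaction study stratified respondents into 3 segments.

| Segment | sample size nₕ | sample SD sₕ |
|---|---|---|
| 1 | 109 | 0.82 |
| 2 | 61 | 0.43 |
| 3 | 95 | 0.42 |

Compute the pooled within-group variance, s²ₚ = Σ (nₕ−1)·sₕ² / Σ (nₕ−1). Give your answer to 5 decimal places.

0.38280

1: (109−1)·0.82² = 108·0.6724 = 72.6192
2: (61−1)·0.43² = 60·0.1849 = 11.094
3: (95−1)·0.42² = 94·0.1764 = 16.5816
Numerator = 100.2948; denominator = Σ(nₕ−1) = 262.
s²ₚ = 100.2948/262 = 0.3828046... → 0.38280.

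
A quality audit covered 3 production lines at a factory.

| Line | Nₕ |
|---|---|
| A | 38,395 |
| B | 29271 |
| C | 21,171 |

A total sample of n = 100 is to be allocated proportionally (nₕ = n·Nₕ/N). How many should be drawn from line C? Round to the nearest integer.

24

Share of line C = 21171/88837 = 0.23831.
Allocate 100 × 0.23831 = 23.831... → 24.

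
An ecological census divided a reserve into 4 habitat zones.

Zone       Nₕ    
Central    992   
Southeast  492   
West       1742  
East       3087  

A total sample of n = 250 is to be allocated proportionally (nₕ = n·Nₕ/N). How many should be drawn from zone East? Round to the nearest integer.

N = 992 + 492 + 1742 + 3087 = 6313.
n_East = 250·3087/6313 = 122.248... → 122.

122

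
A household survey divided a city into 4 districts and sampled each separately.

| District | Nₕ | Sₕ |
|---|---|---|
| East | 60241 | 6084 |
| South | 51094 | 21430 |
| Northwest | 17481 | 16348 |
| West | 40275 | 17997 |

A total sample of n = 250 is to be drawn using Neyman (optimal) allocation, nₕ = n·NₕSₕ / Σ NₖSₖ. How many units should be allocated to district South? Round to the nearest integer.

Σ NₕSₕ = 60241·6084 + 51094·21430 + 17481·16348 + 40275·17997 = 2472059227.
Share for South: 1094944420/2472059227 = 0.44293.
n_South = 250 × 0.44293 = 110.732... → 111.

111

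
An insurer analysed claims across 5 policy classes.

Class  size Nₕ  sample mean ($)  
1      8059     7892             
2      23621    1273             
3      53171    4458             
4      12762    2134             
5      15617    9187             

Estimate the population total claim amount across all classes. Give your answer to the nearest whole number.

Estimate total by summing Nₕ·x̄ₕ over strata.
8059·7892 + 23621·1273 + 53171·4458 + 12762·2134 + 15617·9187 = 63601628 + 30069533 + 237036318 + 27234108 + 143473379 = 501414966.

501414966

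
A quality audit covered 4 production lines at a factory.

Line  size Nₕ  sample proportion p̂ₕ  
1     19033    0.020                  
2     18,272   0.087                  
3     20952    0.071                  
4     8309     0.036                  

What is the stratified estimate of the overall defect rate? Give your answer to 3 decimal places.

N = 19033 + 18272 + 20952 + 8309 = 66566.
Overall proportion = Σ (Nₕ/N)·p̂ₕ.
Σ Nₕp̂ₕ = 380.66 + 1589.664 + 1487.592 + 299.124 = 3757.04.
3757.04 / 66566 = 0.05644... → 0.056.

0.056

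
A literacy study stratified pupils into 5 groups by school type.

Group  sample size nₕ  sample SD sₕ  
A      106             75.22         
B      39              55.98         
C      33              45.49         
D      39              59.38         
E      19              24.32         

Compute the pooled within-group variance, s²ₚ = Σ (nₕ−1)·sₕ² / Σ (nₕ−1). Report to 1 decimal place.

A: (106−1)·75.22² = 105·5658.0484 = 594095.082
B: (39−1)·55.98² = 38·3133.7604 = 119082.8952
C: (33−1)·45.49² = 32·2069.3401 = 66218.8832
D: (39−1)·59.38² = 38·3525.9844 = 133987.4072
E: (19−1)·24.32² = 18·591.4624 = 10646.3232
Numerator = 924030.5908; denominator = Σ(nₕ−1) = 231.
s²ₚ = 924030.5908/231 = 4000.132... → 4000.1.

4000.1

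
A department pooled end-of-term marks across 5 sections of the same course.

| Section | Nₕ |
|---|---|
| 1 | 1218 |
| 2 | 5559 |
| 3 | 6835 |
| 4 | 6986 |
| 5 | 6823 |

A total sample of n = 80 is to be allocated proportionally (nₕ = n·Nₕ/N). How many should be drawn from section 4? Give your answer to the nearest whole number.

N = 1218 + 5559 + 6835 + 6986 + 6823 = 27421.
n_4 = 80·6986/27421 = 20.381... → 20.

20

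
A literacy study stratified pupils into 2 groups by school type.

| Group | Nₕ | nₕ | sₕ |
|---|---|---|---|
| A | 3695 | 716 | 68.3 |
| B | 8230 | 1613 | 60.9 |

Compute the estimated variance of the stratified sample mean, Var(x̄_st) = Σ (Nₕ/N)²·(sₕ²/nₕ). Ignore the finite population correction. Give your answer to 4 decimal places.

1.7207

N = 11925; Wₕ = Nₕ/N.
group A: (3695/11925)²·68.3²/716 = 0.6255190
group B: (8230/11925)²·60.9²/1613 = 1.0951740
Sum = 1.7206930 → 1.7207.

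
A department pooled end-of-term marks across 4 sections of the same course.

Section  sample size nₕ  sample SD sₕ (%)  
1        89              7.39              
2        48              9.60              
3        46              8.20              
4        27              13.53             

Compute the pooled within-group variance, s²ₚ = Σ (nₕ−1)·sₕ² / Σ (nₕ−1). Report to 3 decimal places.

1: (89−1)·7.39² = 88·54.6121 = 4805.8648
2: (48−1)·9.60² = 47·92.16 = 4331.52
3: (46−1)·8.20² = 45·67.24 = 3025.8
4: (27−1)·13.53² = 26·183.0609 = 4759.5834
Numerator = 16922.7682; denominator = Σ(nₕ−1) = 206.
s²ₚ = 16922.7682/206 = 82.14936... → 82.149.

82.149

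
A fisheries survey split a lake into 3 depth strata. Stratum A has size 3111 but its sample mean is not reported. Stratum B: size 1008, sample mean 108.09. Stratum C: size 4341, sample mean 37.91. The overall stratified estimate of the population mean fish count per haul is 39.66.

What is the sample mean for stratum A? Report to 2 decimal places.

19.93

N = 3111 + 1008 + 4341 = 8460.
Overall total = μ·N = 39.66·8460 = 335523.6.
Subtract the known strata: 1008·108.09 + 4341·37.91 = 273522.03.
Remaining total for stratum A: 335523.6 − 273522.03 = 62001.57.
Divide by its size: 62001.57 / 3111 = 19.9298... → 19.93.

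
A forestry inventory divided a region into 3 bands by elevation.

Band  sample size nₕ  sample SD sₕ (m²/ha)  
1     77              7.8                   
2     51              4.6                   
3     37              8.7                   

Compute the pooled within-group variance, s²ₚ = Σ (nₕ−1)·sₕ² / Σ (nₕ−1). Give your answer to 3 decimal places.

1: (77−1)·7.8² = 76·60.84 = 4623.84
2: (51−1)·4.6² = 50·21.16 = 1058
3: (37−1)·8.7² = 36·75.69 = 2724.84
Numerator = 8406.68; denominator = Σ(nₕ−1) = 162.
s²ₚ = 8406.68/162 = 51.89309... → 51.893.

51.893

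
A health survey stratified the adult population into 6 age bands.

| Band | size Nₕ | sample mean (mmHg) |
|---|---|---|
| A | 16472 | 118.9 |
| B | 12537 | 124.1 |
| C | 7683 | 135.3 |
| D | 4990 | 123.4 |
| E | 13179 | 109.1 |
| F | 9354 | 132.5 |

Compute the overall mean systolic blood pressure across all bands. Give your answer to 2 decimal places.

122.20

N = 64215; weights Wₕ = Nₕ/N = (0.2565, 0.1952, 0.1196, 0.0777, 0.2052, 0.1457).
x̄_st = Σ Wₕ·x̄ₕ = 0.2565·118.9 + 0.1952·124.1 + 0.1196·135.3 + 0.0777·123.4 + 0.2052·109.1 + 0.1457·132.5 ≈ 122.1969...
→ 122.20.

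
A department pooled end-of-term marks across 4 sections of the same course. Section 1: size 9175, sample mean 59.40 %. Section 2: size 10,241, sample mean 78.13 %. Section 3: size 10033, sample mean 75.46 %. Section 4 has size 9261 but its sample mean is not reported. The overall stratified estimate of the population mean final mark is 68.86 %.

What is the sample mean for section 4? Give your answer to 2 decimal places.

60.83

N = 9175 + 10241 + 10033 + 9261 = 38710.
Overall total = μ·N = 68.86·38710 = 2665570.6.
Subtract the known strata: 9175·59.40 + 10241·78.13 + 10033·75.46 = 2102214.51.
Remaining total for section 4: 2665570.6 − 2102214.51 = 563356.09.
Divide by its size: 563356.09 / 9261 = 60.8310... → 60.83.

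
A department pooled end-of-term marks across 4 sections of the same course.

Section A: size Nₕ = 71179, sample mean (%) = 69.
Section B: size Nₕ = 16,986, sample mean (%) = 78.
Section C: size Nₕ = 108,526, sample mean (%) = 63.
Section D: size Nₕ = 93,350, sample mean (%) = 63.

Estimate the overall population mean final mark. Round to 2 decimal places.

N = 71179 + 16986 + 108526 + 93350 = 290041.
The stratified mean weights each stratum mean by its population share Nₕ/N.
Σ Nₕx̄ₕ = 71179·69 + 16986·78 + 108526·63 + 93350·63 = 4911351 + 1324908 + 6837138 + 5881050 = 18954447.
Divide by N: 18954447 / 290041 = 65.3509... → 65.35.

65.35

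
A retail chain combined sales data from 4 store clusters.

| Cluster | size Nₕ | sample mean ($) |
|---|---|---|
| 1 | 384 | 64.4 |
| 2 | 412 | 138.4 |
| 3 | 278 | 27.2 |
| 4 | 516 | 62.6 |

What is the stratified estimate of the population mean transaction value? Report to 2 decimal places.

76.49

N = 384 + 412 + 278 + 516 = 1590.
The stratified mean weights each stratum mean by its population share Nₕ/N.
Σ Nₕx̄ₕ = 384·64.4 + 412·138.4 + 278·27.2 + 516·62.6 = 24729.6 + 57020.8 + 7561.6 + 32301.6 = 121613.6.
Divide by N: 121613.6 / 1590 = 76.4865... → 76.49.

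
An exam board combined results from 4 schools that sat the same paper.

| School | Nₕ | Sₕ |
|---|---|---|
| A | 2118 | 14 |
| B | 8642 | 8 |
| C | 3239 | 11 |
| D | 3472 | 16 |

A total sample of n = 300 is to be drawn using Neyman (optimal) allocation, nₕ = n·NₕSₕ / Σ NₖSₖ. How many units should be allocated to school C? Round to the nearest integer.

A: NₕSₕ = 2118·14 = 29652
B: NₕSₕ = 8642·8 = 69136
C: NₕSₕ = 3239·11 = 35629
D: NₕSₕ = 3472·16 = 55552
Σ NₕSₕ = 189969.
n_C = 300·35629/189969 = 56.265... → 56.

56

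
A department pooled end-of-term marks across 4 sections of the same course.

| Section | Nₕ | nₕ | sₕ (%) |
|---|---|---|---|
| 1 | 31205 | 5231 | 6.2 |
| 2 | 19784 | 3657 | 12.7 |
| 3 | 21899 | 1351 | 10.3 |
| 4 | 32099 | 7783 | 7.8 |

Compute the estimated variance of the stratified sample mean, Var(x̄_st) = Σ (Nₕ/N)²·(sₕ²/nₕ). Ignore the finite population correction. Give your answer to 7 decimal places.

0.0063627

N = 104987; Wₕ = Nₕ/N.
section 1: (31205/104987)²·6.2²/5231 = 0.0006491962
section 2: (19784/104987)²·12.7²/3657 = 0.0015661727
section 3: (21899/104987)²·10.3²/1351 = 0.0034166195
section 4: (32099/104987)²·7.8²/7783 = 0.0007307253
Sum = 0.0063627136 → 0.0063627.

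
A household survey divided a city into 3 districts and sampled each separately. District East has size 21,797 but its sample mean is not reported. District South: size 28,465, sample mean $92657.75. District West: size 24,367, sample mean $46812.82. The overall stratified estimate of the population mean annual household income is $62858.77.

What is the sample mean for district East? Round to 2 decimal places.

41881.74

Σ Nₕx̄ₕ = N·μ, so 21797·x̄_East = 74629·62858.77 − (28465·92657.75 + 24367·46812.82).
= 4691087146.33 − 3778190838.69 = 912896307.64.
x̄_East = 912896307.64 / 21797 = 41881.7410... → 41881.74.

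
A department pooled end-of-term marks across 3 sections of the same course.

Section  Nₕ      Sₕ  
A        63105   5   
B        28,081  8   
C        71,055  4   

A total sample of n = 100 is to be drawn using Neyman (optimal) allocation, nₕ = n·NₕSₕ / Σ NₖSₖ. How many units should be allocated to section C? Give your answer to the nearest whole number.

34

A: NₕSₕ = 63105·5 = 315525
B: NₕSₕ = 28081·8 = 224648
C: NₕSₕ = 71055·4 = 284220
Σ NₕSₕ = 824393.
n_C = 100·284220/824393 = 34.476... → 34.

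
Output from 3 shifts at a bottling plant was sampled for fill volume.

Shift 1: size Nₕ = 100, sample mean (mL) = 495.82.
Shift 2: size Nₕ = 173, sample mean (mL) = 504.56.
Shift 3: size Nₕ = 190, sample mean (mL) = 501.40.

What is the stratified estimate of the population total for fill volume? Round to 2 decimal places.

1: 100·495.82 = 49582
2: 173·504.56 = 87288.88
3: 190·501.40 = 95266
τ̂ = Σ Nₕx̄ₕ = 232136.88.

232136.88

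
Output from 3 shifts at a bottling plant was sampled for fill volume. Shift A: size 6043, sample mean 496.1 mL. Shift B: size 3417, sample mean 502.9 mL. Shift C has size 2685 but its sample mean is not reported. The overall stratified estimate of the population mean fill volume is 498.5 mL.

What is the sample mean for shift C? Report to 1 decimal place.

N = 6043 + 3417 + 2685 = 12145.
Overall total = μ·N = 498.5·12145 = 6054282.5.
Subtract the known strata: 6043·496.1 + 3417·502.9 = 4716341.6.
Remaining total for shift C: 6054282.5 − 4716341.6 = 1337940.9.
Divide by its size: 1337940.9 / 2685 = 498.302... → 498.3.

498.3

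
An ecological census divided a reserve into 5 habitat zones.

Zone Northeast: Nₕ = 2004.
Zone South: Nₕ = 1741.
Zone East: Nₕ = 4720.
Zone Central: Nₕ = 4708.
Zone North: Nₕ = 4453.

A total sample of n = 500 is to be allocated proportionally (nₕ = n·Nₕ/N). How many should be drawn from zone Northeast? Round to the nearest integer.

Share of zone Northeast = 2004/17626 = 0.11370.
Allocate 500 × 0.11370 = 56.848... → 57.

57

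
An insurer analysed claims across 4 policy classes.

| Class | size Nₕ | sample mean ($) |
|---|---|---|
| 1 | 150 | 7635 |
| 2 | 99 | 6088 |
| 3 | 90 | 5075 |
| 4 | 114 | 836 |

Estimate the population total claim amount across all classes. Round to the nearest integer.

2300016

Estimate total by summing Nₕ·x̄ₕ over strata.
150·7635 + 99·6088 + 90·5075 + 114·836 = 1145250 + 602712 + 456750 + 95304 = 2300016.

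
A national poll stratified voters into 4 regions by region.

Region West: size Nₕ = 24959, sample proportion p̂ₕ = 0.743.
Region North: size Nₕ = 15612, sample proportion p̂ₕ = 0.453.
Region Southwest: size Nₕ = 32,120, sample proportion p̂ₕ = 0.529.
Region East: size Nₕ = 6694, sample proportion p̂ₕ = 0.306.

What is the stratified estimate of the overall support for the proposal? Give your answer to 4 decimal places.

0.5625

N = 24959 + 15612 + 32120 + 6694 = 79385.
Overall proportion = Σ (Nₕ/N)·p̂ₕ.
Σ Nₕp̂ₕ = 18544.537 + 7072.236 + 16991.48 + 2048.364 = 44656.617.
44656.617 / 79385 = 0.562532... → 0.5625.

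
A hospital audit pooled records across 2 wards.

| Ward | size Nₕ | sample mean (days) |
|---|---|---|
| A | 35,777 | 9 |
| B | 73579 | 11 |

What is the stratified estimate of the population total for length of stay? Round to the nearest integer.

A: 35777·9 = 321993
B: 73579·11 = 809369
τ̂ = Σ Nₕx̄ₕ = 1131362.

1131362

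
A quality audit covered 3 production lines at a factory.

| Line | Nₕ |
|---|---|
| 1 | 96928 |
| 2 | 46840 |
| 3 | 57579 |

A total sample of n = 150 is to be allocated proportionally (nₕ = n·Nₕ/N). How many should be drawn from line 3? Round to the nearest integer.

43

Share of line 3 = 57579/201347 = 0.28597.
Allocate 150 × 0.28597 = 42.895... → 43.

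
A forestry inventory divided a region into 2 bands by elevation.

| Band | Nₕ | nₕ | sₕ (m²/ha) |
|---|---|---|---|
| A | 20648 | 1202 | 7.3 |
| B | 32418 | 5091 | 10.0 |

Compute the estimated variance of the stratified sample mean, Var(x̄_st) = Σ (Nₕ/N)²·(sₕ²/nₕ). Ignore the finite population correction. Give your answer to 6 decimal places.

0.014043

N = 53066; Wₕ = Nₕ/N.
band A: (20648/53066)²·7.3²/1202 = 0.006712194
band B: (32418/53066)²·10.0²/5091 = 0.007330551
Sum = 0.014042746 → 0.014043.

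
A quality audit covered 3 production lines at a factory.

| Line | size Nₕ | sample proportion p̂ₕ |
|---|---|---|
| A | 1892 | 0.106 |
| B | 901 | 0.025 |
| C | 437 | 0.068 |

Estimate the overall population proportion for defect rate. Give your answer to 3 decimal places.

N = 1892 + 901 + 437 = 3230.
Overall proportion = Σ (Nₕ/N)·p̂ₕ.
Σ Nₕp̂ₕ = 200.552 + 22.525 + 29.716 = 252.793.
252.793 / 3230 = 0.07826... → 0.078.

0.078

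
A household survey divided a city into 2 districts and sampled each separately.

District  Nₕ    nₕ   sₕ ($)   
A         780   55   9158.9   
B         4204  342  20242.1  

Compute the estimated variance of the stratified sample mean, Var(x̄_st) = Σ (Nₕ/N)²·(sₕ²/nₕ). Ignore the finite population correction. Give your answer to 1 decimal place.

N = 4984; Wₕ = Nₕ/N.
district A: (780/4984)²·9158.9²/55 = 37355.7176
district B: (4204/4984)²·20242.1²/342 = 852421.4575
Sum = 889777.1750 → 889777.2.

889777.2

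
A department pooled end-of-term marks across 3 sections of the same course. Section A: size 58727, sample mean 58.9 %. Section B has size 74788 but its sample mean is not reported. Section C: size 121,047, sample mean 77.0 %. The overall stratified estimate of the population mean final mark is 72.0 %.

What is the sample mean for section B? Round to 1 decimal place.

74.2

Σ Nₕx̄ₕ = N·μ, so 74788·x̄_B = 254562·72.0 − (58727·58.9 + 121047·77.0).
= 18328464 − 12779639.3 = 5548824.7.
x̄_B = 5548824.7 / 74788 = 74.194... → 74.2.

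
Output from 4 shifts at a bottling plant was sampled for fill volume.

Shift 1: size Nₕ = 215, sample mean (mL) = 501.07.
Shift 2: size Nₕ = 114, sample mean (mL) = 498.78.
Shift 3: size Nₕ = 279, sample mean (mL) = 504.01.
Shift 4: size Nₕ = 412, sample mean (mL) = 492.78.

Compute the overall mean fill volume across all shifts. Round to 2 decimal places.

N = 215 + 114 + 279 + 412 = 1020.
Overall mean = Σ (Nₕ/N)·x̄ₕ — weight by population share, not a simple average.
Σ Nₕx̄ₕ = 215·501.07 + 114·498.78 + 279·504.01 + 412·492.78 = 107730.05 + 56860.92 + 140618.79 + 203025.36 = 508235.12.
Divide by N: 508235.12 / 1020 = 498.2697... → 498.27.

498.27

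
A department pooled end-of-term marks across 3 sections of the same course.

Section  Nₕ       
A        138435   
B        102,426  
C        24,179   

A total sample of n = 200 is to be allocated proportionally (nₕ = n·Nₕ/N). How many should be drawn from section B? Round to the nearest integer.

N = 138435 + 102426 + 24179 = 265040.
n_B = 200·102426/265040 = 77.291... → 77.

77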